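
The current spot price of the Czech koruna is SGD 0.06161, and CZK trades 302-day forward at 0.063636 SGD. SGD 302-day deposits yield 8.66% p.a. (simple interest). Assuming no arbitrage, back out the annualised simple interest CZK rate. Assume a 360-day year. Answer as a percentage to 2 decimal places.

T = 302/360 years.
By CIP, F/S equals the SGD-to-CZK growth ratio: 0.063636/0.06161 = 1.0328843.
The SGD side grows by 1 + 0.0866×302/360 = 1.0726478.
That pins the CZK growth at 1.0384975.
(1.0384975 − 1)/T = 0.045891, i.e. 4.59%.

4.59%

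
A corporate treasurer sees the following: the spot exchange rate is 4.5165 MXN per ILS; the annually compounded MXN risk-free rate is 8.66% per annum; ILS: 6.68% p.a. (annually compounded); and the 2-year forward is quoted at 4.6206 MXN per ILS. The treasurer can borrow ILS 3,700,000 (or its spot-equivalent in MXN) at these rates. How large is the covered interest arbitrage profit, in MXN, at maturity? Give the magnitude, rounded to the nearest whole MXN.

T = 2 years.
Route A — deposit ILS, sell forward: 3,700,000 × 1.13806224 × 4.6206 = MXN 19,456,562.43.
Route B — convert at spot, deposit MXN: 3,700,000 × 4.5165 × 1.18069956 = MXN 19,730,729.38.
The quoted forward undervalues ILS, so borrow ILS, convert to MXN at spot, deposit the MXN at 8.66%, and buy ILS forward at 4.6206 to cover the loan.
Arbitrage profit = |19,456,562.43 − 19,730,729.38| = MXN 274,167.

MXN 274,167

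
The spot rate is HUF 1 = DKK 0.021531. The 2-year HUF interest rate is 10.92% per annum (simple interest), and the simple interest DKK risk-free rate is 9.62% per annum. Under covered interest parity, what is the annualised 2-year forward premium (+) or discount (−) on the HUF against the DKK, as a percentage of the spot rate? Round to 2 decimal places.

T = 2 years.
CIP forward (DKK per HUF) = 0.021531 × 1.192400/1.218400 = 0.021071540.
Annualised premium = (F − S)/S × (1/T) = (0.021071540 − 0.021531)/0.021531 ÷ 2 = -1.07%.

-1.07%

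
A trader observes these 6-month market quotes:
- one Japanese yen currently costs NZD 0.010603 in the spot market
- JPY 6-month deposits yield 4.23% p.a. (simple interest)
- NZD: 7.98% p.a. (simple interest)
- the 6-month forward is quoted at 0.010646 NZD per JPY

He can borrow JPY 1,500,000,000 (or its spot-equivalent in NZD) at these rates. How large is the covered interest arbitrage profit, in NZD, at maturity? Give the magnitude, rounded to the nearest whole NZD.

T = 6/12 years.
Keep in JPY, deliver into the forward: 1,500,000,000·1.021150·0.010646 = NZD 16,306,744.35.
Swap to NZD now, deposit: 1,500,000,000·0.010603·1.039900 = NZD 16,539,089.55.
The quoted forward undervalues JPY, so borrow JPY, convert to NZD at spot, deposit the NZD at 7.98%, and buy JPY forward at 0.010646 to cover the loan.
The gap between the two covered legs is NZD 232,345.

NZD 232,345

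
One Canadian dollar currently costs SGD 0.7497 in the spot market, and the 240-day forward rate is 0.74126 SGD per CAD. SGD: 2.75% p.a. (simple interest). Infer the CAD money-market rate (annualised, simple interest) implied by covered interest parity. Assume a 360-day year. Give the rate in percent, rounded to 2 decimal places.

T = 240/360 years.
By CIP, F/S equals the SGD-to-CAD growth ratio: 0.74126/0.7497 = 0.9887422.
The SGD side grows by 1 + 0.0275×240/360 = 1.0183333.
That pins the CAD growth at 1.029928.
(1.029928 − 1)/T = 0.044892, i.e. 4.49%.

4.49%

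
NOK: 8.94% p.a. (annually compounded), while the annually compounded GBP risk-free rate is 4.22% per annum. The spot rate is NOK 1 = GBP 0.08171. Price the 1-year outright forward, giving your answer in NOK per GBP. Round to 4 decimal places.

T = 1 year.
Growth of 1 GBP over T: (1 + 0.0422)^1 = 1.042200.
NOK growth factor: (1 + 0.0894)^1 = 1.089400.
CIP: F = S · (grow GBP)/(grow NOK) = 0.08171 × 1.042200/1.089400 = 0.078169783 GBP per NOK.
Quoted the other way: 1/0.078169783 = 12.7927 NOK per GBP.

12.7927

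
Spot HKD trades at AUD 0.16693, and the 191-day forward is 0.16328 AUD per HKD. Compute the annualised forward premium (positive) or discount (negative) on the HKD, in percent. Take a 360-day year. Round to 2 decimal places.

T = 191/360 years.
Period premium: (0.16328 − 0.16693)/0.16693 = -0.0218655.
Per annum: -0.0218655 / (191/360) = -0.041212 = -4.12%.

-4.12%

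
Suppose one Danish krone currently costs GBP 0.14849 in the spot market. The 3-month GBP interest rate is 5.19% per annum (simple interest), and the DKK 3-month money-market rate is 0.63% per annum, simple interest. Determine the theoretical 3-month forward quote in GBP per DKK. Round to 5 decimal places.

0.15018

T = 3/12 years.
GBP growth factor: 1 + 0.0519×3/12 = 1.012975.
Growth of 1 DKK over T: 1 + 0.0063×3/12 = 1.001575.
CIP: F = S · (grow GBP)/(grow DKK) = 0.14849 × 1.012975/1.001575 = 0.1501801 GBP per DKK.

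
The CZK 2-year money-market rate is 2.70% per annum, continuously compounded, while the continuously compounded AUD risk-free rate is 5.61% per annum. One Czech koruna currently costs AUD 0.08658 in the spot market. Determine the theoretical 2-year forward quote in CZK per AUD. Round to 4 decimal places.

T = 2 years.
Growth of 1 AUD over T: e^(0.0561×2) = 1.11873659.
Growth of 1 CZK over T: e^(0.0270×2) = 1.0554846.
CIP: F = S · (grow AUD)/(grow CZK) = 0.08658 × 1.11873659/1.0554846 = 0.091768477 AUD per CZK.
Invert for CZK per AUD: 1 / 0.091768477 = 10.8970.

10.8970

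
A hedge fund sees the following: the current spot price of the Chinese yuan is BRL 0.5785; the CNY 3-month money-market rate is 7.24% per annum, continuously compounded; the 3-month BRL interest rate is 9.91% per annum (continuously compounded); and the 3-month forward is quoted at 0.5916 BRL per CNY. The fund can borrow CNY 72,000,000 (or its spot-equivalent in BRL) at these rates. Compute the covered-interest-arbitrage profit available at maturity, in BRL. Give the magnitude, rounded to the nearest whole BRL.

T = 3/12 years.
Invest the CNY and cover forward: 72,000,000 × 1.0182647978 × 0.5916 = BRL 43,373,192.72.
Convert at spot and invest in BRL: 72,000,000 × 0.5785 × 1.0250844506 = BRL 42,696,817.54.
The quoted forward overvalues CNY, so borrow BRL, buy CNY at spot, deposit the CNY at 7.24%, and sell the proceeds forward at 0.5916.
Arbitrage profit = |43,373,192.72 − 42,696,817.54| = BRL 676,375.

BRL 676,375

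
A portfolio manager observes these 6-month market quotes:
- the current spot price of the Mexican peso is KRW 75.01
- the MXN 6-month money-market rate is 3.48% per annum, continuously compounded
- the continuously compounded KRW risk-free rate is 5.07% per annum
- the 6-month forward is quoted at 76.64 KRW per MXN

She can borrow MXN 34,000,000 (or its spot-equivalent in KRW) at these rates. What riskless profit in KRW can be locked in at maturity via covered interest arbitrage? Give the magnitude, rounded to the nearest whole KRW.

T = 6/12 years.
Route A — deposit MXN, sell forward: 34,000,000 × 1.017552261837 × 76.64 = KRW 2,651,496,981.80.
Route B — convert at spot, deposit KRW: 34,000,000 × 75.01 × 1.025674043624 = KRW 2,615,817,540.42.
The quoted forward overvalues MXN, so borrow KRW, buy MXN at spot, deposit the MXN at 3.48%, and sell the proceeds forward at 76.64.
Arbitrage profit = |2,651,496,981.80 − 2,615,817,540.42| = KRW 35,679,441.

KRW 35,679,441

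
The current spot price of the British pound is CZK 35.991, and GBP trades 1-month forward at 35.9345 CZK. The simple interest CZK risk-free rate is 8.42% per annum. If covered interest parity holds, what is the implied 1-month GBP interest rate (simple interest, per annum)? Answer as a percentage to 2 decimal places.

10.32%

T = 1/12 years.
By CIP, F/S equals the CZK-to-GBP growth ratio: 35.9345/35.991 = 0.9984302.
The CZK side grows by 1 + 0.0842×1/12 = 1.0070167.
So the GBP growth factor = 1.008600.
r = (1.008600 − 1)/(1/12) = 0.103200 → 10.32%.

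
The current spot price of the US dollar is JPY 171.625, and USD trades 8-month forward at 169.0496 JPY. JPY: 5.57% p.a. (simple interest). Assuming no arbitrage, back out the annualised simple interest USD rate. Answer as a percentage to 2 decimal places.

7.94%

T = 8/12 years.
By CIP, F/S equals the JPY-to-USD growth ratio: 169.0496/171.625 = 0.9849940.
The JPY side grows by 1 + 0.0557×8/12 = 1.0371333.
That pins the USD growth at 1.0529336.
(1.0529336 − 1)/T = 0.079400, i.e. 7.94%.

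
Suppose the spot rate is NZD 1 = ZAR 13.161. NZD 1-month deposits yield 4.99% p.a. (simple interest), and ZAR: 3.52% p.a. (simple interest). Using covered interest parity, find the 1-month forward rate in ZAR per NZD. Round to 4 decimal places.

T = 1/12 years.
ZAR growth factor: 1 + 0.0352×1/12 = 1.00293333.
NZD accumulates by 1 + 0.0499×1/12 = 1.00415833.
CIP: F = S · (grow ZAR)/(grow NZD) = 13.161 × 1.00293333/1.00415833 = 13.144945 ZAR per NZD.

13.1449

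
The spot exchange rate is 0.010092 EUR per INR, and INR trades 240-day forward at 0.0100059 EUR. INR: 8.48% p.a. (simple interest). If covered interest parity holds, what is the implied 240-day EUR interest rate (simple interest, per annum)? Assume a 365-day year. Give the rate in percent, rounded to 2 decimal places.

T = 240/365 years.
F/S = 0.0100059/0.010092 = 0.9914685 = (growth of EUR) / (growth of INR).
INR growth factor: 1 + 0.0848×240/365 = 1.0557589.
Hence g_EUR = 1.0467517.
r = (1.0467517 − 1)/(240/365) = 0.071102 → 7.11%.

7.11%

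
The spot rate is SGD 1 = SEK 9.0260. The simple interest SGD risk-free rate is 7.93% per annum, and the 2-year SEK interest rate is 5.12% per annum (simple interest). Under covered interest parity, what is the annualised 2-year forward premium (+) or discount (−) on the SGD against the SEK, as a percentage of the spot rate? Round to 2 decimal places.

-2.43%

T = 2 years.
F = S · g_SEK/g_SGD = 9.026 × 1.102400/1.158600 = 8.5881775.
Annualised premium = (F − S)/S × (1/T) = (8.5881775 − 9.026)/9.026 ÷ 2 = -2.43%.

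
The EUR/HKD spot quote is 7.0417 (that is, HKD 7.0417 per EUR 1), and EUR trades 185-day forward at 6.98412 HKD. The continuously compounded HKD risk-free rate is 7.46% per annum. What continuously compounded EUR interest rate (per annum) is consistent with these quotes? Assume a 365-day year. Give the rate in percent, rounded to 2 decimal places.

9.08%

T = 185/365 years.
CIP gives F = S · g_HKD/g_EUR, so g_HKD/g_EUR = 6.98412/7.0417 = 0.9918230.
The HKD side grows by e^(0.0746×185/365) = 1.0385349.
That pins the EUR growth at 1.047097.
r = ln(1.047097)/(185/365) = 0.090799 → 9.08%.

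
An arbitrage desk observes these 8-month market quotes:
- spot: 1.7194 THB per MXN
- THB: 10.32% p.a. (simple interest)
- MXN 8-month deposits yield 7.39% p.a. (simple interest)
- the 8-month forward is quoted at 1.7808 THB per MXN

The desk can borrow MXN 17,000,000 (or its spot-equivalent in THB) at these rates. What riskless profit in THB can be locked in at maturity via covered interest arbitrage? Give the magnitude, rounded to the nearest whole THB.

T = 8/12 years.
Keep in MXN, deliver into the forward: 17,000,000·1.0492666667·1.7808 = THB 31,765,079.36.
Swap to THB now, deposit: 17,000,000·1.7194·1.068800 = THB 31,240,810.24.
The quoted forward overvalues MXN, so borrow THB, buy MXN at spot, deposit the MXN at 7.39%, and sell the proceeds forward at 1.7808.
Arbitrage profit = |31,765,079.36 − 31,240,810.24| = THB 524,269.

THB 524,269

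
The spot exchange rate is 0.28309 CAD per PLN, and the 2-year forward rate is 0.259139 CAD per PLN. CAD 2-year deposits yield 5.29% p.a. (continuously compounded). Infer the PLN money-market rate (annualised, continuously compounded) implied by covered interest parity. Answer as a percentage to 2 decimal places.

9.71%

T = 2 years.
By CIP, F/S equals the CAD-to-PLN growth ratio: 0.259139/0.28309 = 0.9153944.
The CAD side grows by e^(0.0529×2) = 1.1115995.
Hence g_PLN = 1.2143394.
r = ln(1.2143394)/2 = 0.097100 → 9.71%.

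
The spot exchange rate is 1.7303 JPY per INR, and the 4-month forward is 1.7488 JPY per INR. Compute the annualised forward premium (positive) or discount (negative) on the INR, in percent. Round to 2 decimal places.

+3.21%

T = 4/12 years.
INR trades forward at +1.06918% vs spot over the period.
×(1/T) gives 3.21% p.a.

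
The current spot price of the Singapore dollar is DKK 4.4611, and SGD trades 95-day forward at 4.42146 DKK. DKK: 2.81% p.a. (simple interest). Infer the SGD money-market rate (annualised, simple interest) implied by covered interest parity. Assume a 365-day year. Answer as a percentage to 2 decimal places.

T = 95/365 years.
F/S = 4.42146/4.4611 = 0.9911143 = (growth of DKK) / (growth of SGD).
DKK growth factor: 1 + 0.0281×95/365 = 1.0073137.
Hence g_SGD = 1.0163446.
(1.0163446 − 1)/T = 0.062798, i.e. 6.28%.

6.28%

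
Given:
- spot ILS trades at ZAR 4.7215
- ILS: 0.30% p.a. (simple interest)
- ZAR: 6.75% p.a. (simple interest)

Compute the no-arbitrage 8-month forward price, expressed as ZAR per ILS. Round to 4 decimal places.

T = 8/12 years.
Growth of 1 ZAR over T: 1 + 0.0675×8/12 = 1.045000.
Growth of 1 ILS over T: 1 + 0.0030×8/12 = 1.002000.
Forward (ZAR per ILS) = 4.7215 × 1.045000 / 1.002000 = 4.924119.

4.9241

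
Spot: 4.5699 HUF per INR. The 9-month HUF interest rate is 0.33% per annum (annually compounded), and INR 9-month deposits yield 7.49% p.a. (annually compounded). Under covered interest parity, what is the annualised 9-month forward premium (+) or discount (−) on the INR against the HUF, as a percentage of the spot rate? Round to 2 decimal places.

T = 9/12 years.
CIP forward (HUF per INR) = 4.5699 × 1.002474/1.0556648 = 4.3396407.
(F − S)/S ÷ T = (4.3396407 − 4.5699)/4.5699/(9/12) = -0.067181 → -6.72%.

-6.72%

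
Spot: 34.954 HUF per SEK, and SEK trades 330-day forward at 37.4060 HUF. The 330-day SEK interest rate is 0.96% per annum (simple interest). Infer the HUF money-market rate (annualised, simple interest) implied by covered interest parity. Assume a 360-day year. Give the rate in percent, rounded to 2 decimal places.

8.68%

T = 330/360 years.
By CIP, F/S equals the HUF-to-SEK growth ratio: 37.406/34.954 = 1.0701493.
SEK growth factor: 1 + 0.0096×330/360 = 1.008800.
That pins the HUF growth at 1.0795666.
r = (1.0795666 − 1)/(330/360) = 0.086800 → 8.68%.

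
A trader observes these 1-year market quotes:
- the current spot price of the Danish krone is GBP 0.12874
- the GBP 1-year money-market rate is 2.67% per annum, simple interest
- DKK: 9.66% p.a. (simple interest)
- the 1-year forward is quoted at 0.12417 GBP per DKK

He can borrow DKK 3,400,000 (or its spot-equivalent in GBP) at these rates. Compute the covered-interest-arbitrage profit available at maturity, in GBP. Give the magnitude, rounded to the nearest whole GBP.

GBP 13,557

T = 1 year.
Keep in DKK, deliver into the forward: 3,400,000·1.096600·0.12417 = GBP 462,960.39.
Swap to GBP now, deposit: 3,400,000·0.12874·1.026700 = GBP 449,403.02.
The quoted forward overvalues DKK, so borrow GBP, buy DKK at spot, deposit the DKK at 9.66%, and sell the proceeds forward at 0.12417.
Arbitrage profit = |462,960.39 − 449,403.02| = GBP 13,557.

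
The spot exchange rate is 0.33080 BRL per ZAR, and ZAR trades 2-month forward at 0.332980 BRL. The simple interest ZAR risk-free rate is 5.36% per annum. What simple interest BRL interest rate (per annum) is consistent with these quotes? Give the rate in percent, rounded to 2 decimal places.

T = 2/12 years.
F/S = 0.33298/0.3308 = 1.0065901 = (growth of BRL) / (growth of ZAR).
ZAR growth factor: 1 + 0.0536×2/12 = 1.0089333.
That pins the BRL growth at 1.0155823.
(1.0155823 − 1)/T = 0.093494, i.e. 9.35%.

9.35%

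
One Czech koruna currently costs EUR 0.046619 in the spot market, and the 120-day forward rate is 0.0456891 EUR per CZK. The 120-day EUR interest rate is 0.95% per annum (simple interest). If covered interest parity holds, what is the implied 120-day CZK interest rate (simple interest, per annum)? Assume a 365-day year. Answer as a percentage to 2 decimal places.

7.16%

T = 120/365 years.
F/S = 0.0456891/0.046619 = 0.9800532 = (growth of EUR) / (growth of CZK).
The EUR side grows by 1 + 0.0095×120/365 = 1.0031233.
Hence g_CZK = 1.0235396.
(1.0235396 − 1)/T = 0.071600, i.e. 7.16%.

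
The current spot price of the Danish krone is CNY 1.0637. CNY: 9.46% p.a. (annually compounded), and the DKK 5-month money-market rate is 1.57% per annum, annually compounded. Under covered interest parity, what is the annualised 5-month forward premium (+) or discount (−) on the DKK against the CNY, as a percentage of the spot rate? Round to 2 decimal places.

T = 5/12 years.
CIP forward (CNY per DKK) = 1.0637 × 1.0383803/1.006512 = 1.0973790.
Annualised premium = (F − S)/S × (1/T) = (1.0973790 − 1.0637)/1.0637 ÷ (5/12) = 7.60%.

+7.60%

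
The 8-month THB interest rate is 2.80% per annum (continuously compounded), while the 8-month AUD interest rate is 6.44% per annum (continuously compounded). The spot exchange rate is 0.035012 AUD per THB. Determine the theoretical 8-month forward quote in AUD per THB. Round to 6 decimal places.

T = 8/12 years.
Growth of 1 AUD over T: e^(0.0644×8/12) = 1.0438683.
THB growth factor: e^(0.0280×8/12) = 1.018842.
CIP: F = S · (grow AUD)/(grow THB) = 0.035012 × 1.0438683/1.018842 = 0.03587202 AUD per THB.

0.035872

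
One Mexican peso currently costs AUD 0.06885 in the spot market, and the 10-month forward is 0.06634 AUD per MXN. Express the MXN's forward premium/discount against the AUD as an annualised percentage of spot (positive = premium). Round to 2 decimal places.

-4.37%

T = 10/12 years.
Period premium: (0.06634 − 0.06885)/0.06885 = -0.0364561.
×(1/T) gives -4.37% p.a.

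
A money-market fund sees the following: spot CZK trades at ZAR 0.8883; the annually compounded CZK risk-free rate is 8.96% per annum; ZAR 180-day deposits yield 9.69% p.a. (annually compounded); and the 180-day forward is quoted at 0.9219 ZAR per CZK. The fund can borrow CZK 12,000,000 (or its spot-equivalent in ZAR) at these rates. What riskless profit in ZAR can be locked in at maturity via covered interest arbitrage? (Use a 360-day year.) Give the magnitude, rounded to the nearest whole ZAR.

ZAR 383,665

T = 180/360 years.
Invest the CZK and cover forward: 12,000,000 × 1.0438390681 × 0.9219 = ZAR 11,547,782.84.
Convert at spot and invest in ZAR: 12,000,000 × 0.8883 × 1.0473299385 = ZAR 11,164,118.21.
The quoted forward overvalues CZK, so borrow ZAR, buy CZK at spot, deposit the CZK at 8.96%, and sell the proceeds forward at 0.9219.
The gap between the two covered legs is ZAR 383,665.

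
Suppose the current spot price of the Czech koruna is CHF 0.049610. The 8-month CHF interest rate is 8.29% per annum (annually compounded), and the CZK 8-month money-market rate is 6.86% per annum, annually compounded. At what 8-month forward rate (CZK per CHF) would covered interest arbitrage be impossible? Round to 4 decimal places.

T = 8/12 years.
Growth of 1 CHF over T: (1 + 0.0829)^(8/12) = 1.05452991.
CZK growth factor: (1 + 0.0686)^(8/12) = 1.04522578.
CIP: F = S · (grow CHF)/(grow CZK) = 0.04961 × 1.05452991/1.04522578 = 0.050051606 CHF per CZK.
Quoted the other way: 1/0.050051606 = 19.9794 CZK per CHF.

19.9794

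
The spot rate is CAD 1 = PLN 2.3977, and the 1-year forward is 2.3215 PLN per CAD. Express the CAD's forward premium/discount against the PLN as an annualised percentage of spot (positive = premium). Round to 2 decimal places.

T = 1 year.
CAD trades forward at -3.17805% vs spot over the period.
Annualise by dividing by T: -0.0317805 / 1 = -0.031781 → -3.18%.

-3.18%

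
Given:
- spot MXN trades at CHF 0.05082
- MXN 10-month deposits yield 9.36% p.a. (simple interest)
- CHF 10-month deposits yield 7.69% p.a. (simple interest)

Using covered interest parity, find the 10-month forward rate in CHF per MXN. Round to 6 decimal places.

0.050164

T = 10/12 years.
CHF growth factor: 1 + 0.0769×10/12 = 1.0640833.
MXN accumulates by 1 + 0.0936×10/12 = 1.078000.
CIP: F = S · (grow CHF)/(grow MXN) = 0.05082 × 1.0640833/1.078000 = 0.05016393 CHF per MXN.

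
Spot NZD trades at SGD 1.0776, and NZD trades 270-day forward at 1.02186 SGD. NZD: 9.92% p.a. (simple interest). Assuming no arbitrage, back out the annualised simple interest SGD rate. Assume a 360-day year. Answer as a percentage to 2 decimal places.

T = 270/360 years.
F/S = 1.02186/1.0776 = 0.9482739 = (growth of SGD) / (growth of NZD).
NZD growth factor: 1 + 0.0992×270/360 = 1.074400.
So the SGD growth factor = 1.0188255.
r = (1.0188255 − 1)/(270/360) = 0.025101 → 2.51%.

2.51%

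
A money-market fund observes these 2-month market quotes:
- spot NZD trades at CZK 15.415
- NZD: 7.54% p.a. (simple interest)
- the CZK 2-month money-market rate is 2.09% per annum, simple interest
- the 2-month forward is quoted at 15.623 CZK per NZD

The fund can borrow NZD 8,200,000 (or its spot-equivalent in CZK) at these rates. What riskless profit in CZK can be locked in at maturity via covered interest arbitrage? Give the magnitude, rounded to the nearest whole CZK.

T = 2/12 years.
Keep in NZD, deliver into the forward: 8,200,000·1.01256666667·15.623 = CZK 129,718,498.07.
Swap to CZK now, deposit: 8,200,000·15.415·1.00348333333 = CZK 126,843,303.78.
The quoted forward overvalues NZD, so borrow CZK, buy NZD at spot, deposit the NZD at 7.54%, and sell the proceeds forward at 15.623.
The gap between the two covered legs is CZK 2,875,194.

CZK 2,875,194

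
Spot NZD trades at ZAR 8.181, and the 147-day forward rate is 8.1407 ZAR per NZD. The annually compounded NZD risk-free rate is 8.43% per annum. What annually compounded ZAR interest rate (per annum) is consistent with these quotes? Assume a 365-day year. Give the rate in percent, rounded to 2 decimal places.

7.11%

T = 147/365 years.
CIP gives F = S · g_ZAR/g_NZD, so g_ZAR/g_NZD = 8.1407/8.181 = 0.9950740.
NZD growth factor: (1 + 0.0843)^(147/365) = 1.0331326.
That pins the ZAR growth at 1.0280434.
Annualise: 1.0280434^(365/147) − 1 = 0.071086 = 7.11%.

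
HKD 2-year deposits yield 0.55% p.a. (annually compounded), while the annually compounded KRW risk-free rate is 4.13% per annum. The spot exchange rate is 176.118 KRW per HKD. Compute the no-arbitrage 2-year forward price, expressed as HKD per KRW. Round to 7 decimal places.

T = 2 years.
Growth of 1 KRW over T: (1 + 0.0413)^2 = 1.0843057.
Growth of 1 HKD over T: (1 + 0.0055)^2 = 1.0110303.
Forward (KRW per HKD) = 176.118 × 1.0843057 / 1.0110303 = 188.8823.
Quoted the other way: 1/188.8823 = 0.0052943 HKD per KRW.

0.0052943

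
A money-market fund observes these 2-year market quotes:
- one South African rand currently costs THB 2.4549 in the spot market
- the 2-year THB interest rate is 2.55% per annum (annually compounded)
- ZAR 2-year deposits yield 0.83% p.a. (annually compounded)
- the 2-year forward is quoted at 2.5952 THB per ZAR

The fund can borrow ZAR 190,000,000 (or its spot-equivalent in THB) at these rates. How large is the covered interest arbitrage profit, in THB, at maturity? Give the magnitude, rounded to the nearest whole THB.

T = 2 years.
Keep in ZAR, deliver into the forward: 190,000,000·1.01666889·2.5952 = THB 501,307,229.63.
Swap to THB now, deposit: 190,000,000·2.4549·1.05165025 = THB 490,522,277.76.
The quoted forward overvalues ZAR, so borrow THB, buy ZAR at spot, deposit the ZAR at 0.83%, and sell the proceeds forward at 2.5952.
Profit = 501,307,229.63 − 490,522,277.76 = THB 10,784,952.

THB 10,784,952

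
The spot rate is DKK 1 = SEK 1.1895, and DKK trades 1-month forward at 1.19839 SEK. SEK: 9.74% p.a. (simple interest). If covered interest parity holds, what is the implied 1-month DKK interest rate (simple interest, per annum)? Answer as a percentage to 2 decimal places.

0.77%

T = 1/12 years.
F/S = 1.19839/1.1895 = 1.0074737 = (growth of SEK) / (growth of DKK).
SEK growth factor: 1 + 0.0974×1/12 = 1.0081167.
So the DKK growth factor = 1.0006382.
r = (1.0006382 − 1)/(1/12) = 0.007658 → 0.77%.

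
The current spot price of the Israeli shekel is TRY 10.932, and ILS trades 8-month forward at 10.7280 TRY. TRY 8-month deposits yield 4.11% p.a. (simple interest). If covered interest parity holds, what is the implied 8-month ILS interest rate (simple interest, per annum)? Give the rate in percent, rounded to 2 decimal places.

7.04%

T = 8/12 years.
CIP gives F = S · g_TRY/g_ILS, so g_TRY/g_ILS = 10.728/10.932 = 0.9813392.
TRY growth factor: 1 + 0.0411×8/12 = 1.027400.
Hence g_ILS = 1.0469367.
(1.0469367 − 1)/T = 0.070405, i.e. 7.04%.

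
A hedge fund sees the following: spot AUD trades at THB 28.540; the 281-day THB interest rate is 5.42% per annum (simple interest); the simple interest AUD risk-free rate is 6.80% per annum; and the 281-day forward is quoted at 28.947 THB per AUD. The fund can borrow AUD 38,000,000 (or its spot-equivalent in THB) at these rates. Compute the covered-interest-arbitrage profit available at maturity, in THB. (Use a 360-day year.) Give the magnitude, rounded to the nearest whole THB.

THB 27,968,989

T = 281/360 years.
Route A — deposit AUD, sell forward: 38,000,000 × 1.053077777778 × 28.947 = THB 1,158,370,812.47.
Route B — convert at spot, deposit THB: 38,000,000 × 28.540 × 1.042306111111 = THB 1,130,401,823.62.
The quoted forward overvalues AUD, so borrow THB, buy AUD at spot, deposit the AUD at 6.80%, and sell the proceeds forward at 28.947.
Arbitrage profit = |1,158,370,812.47 − 1,130,401,823.62| = THB 27,968,989.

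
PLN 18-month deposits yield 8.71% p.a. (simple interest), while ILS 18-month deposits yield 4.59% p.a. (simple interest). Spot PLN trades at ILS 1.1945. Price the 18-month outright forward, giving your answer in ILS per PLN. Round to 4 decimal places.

1.1292

T = 18/12 years.
ILS growth factor: 1 + 0.0459×18/12 = 1.068850.
Growth of 1 PLN over T: 1 + 0.0871×18/12 = 1.130650.
So F = 1.1945 × 1.068850 / 1.130650 = 1.129210 (ILS/PLN).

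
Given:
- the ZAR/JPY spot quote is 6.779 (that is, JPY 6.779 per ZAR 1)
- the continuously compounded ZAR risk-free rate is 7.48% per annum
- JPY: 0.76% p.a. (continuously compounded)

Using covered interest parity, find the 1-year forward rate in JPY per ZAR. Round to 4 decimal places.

6.3384

T = 1 year.
JPY growth factor: e^(0.0076×1) = 1.007629.
Growth of 1 ZAR over T: e^(0.0748×1) = 1.0776686.
So F = 6.779 × 1.007629 / 1.0776686 = 6.338421 (JPY/ZAR).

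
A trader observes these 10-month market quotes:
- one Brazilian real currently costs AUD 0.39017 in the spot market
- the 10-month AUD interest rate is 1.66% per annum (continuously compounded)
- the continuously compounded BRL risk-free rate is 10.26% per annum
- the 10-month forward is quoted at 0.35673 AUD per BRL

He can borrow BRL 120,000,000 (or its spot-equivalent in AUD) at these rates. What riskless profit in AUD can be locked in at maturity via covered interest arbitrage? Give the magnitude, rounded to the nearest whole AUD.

T = 10/12 years.
Invest the BRL and cover forward: 120,000,000 × 1.0892615613 × 0.35673 = AUD 46,628,673.21.
Convert at spot and invest in AUD: 120,000,000 × 0.39017 × 1.0139294566 = AUD 47,472,582.73.
The quoted forward undervalues BRL, so borrow BRL, convert to AUD at spot, deposit the AUD at 1.66%, and buy BRL forward at 0.35673 to cover the loan.
Profit = 47,472,582.73 − 46,628,673.21 = AUD 843,910.

AUD 843,910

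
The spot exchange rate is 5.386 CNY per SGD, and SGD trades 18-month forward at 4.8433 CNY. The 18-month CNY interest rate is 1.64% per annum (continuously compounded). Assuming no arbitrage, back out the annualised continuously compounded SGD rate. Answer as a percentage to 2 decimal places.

T = 18/12 years.
CIP gives F = S · g_CNY/g_SGD, so g_CNY/g_SGD = 4.8433/5.386 = 0.8992388.
The CNY side grows by e^(0.0164×18/12) = 1.0249051.
Hence g_SGD = 1.1397474.
Take logs: ln 1.1397474 / (18/12) = 0.087204, so 8.72%.

8.72%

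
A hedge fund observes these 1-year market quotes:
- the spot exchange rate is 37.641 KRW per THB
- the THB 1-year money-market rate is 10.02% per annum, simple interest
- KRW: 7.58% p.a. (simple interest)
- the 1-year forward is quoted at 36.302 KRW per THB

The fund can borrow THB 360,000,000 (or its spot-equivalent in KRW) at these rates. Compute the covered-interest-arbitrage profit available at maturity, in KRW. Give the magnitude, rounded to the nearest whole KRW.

T = 1 year.
Invest the THB and cover forward: 360,000,000 × 1.100200 × 36.302 = KRW 14,378,205,744.00.
Convert at spot and invest in KRW: 360,000,000 × 37.641 × 1.075800 = KRW 14,577,907,608.00.
The quoted forward undervalues THB, so borrow THB, convert to KRW at spot, deposit the KRW at 7.58%, and buy THB forward at 36.302 to cover the loan.
Profit = 14,577,907,608.00 − 14,378,205,744.00 = KRW 199,701,864.

KRW 199,701,864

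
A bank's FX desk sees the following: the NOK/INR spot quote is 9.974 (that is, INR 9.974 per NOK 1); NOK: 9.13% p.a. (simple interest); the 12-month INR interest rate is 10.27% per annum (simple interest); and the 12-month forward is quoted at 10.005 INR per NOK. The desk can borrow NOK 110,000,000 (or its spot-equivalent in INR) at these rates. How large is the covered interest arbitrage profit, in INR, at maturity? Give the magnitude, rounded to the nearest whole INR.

T = 1 year.
Route A — deposit NOK, sell forward: 110,000,000 × 1.091300 × 10.005 = INR 1,201,030,215.00.
Route B — convert at spot, deposit INR: 110,000,000 × 9.974 × 1.102700 = INR 1,209,816,278.00.
The quoted forward undervalues NOK, so borrow NOK, convert to INR at spot, deposit the INR at 10.27%, and buy NOK forward at 10.005 to cover the loan.
Profit = 1,209,816,278.00 − 1,201,030,215.00 = INR 8,786,063.

INR 8,786,063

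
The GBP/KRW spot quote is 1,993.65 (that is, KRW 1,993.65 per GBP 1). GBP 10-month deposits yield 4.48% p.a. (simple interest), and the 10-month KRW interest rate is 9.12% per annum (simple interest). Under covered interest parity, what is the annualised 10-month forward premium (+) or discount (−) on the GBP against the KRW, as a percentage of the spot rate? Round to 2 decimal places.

+4.47%

T = 10/12 years.
F = S · g_KRW/g_GBP = 1993.65 × 1.076000/1.0373333 = 2067.96350.
(F − S)/S ÷ T = (2067.96350 − 1993.65)/1993.65/(10/12) = 0.044730 → 4.47%.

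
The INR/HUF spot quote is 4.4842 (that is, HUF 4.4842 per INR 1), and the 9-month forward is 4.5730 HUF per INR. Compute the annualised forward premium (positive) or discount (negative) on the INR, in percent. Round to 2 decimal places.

+2.64%

T = 9/12 years.
(F − S)/S = (4.5730 − 4.4842)/4.4842 = 0.0198029.
×(1/T) gives 2.64% p.a.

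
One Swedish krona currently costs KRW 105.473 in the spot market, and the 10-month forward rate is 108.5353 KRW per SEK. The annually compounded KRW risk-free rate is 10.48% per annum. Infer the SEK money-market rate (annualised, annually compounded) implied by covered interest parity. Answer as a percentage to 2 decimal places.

T = 10/12 years.
CIP gives F = S · g_KRW/g_SEK, so g_KRW/g_SEK = 108.5353/105.473 = 1.0290340.
The KRW side grows by (1 + 0.1048)^(10/12) = 1.0866001.
Hence g_SEK = 1.0559419.
Annualise: 1.0559419^(12/10) − 1 = 0.067500 = 6.75%.

6.75%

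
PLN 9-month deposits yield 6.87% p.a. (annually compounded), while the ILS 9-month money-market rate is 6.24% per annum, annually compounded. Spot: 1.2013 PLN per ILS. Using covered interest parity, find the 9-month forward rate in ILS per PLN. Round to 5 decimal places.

T = 9/12 years.
Growth of 1 PLN over T: (1 + 0.0687)^(9/12) = 1.0510947.
ILS accumulates by (1 + 0.0624)^(9/12) = 1.0464441.
Forward (PLN per ILS) = 1.2013 × 1.0510947 / 1.0464441 = 1.206639.
Invert for ILS per PLN: 1 / 1.206639 = 0.82875.

0.82875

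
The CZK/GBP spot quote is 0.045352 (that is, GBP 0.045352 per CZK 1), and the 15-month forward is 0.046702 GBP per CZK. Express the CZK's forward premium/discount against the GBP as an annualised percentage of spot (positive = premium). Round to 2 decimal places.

+2.38%

T = 15/12 years.
Period premium: (0.046702 − 0.045352)/0.045352 = 0.0297672.
Annualise by dividing by T: 0.0297672 / (15/12) = 0.023814 → 2.38%.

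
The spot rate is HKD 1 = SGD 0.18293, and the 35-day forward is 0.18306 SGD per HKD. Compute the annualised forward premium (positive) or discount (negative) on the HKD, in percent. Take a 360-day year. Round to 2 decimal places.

+0.73%

T = 35/360 years.
HKD trades forward at +0.07107% vs spot over the period.
Annualise by dividing by T: 0.0007107 / (35/360) = 0.007310 → 0.73%.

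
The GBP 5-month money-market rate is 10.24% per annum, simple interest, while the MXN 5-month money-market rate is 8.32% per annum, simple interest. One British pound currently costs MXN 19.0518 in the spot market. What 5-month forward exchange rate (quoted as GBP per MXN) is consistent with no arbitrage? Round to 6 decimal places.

T = 5/12 years.
MXN accumulates by 1 + 0.0832×5/12 = 1.0346667.
Growth of 1 GBP over T: 1 + 0.1024×5/12 = 1.0426667.
So F = 19.0518 × 1.0346667 / 1.0426667 = 18.90562 (MXN/GBP).
Quoted the other way: 1/18.90562 = 0.052894 GBP per MXN.

0.052894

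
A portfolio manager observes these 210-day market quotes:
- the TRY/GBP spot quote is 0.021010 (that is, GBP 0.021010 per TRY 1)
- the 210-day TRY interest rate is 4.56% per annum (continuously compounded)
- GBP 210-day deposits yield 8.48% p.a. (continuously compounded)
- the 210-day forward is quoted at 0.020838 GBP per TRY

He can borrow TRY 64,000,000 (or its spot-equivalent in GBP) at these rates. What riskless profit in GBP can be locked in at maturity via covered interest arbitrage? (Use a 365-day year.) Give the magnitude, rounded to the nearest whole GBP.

GBP 42,787

T = 210/365 years.
Route A — deposit TRY, sell forward: 64,000,000 × 1.0265828 × 0.020838 = GBP 1,369,083.67.
Route B — convert at spot, deposit GBP: 64,000,000 × 0.021010 × 1.049998821 = GBP 1,411,870.41.
The quoted forward undervalues TRY, so borrow TRY, convert to GBP at spot, deposit the GBP at 8.48%, and buy TRY forward at 0.020838 to cover the loan.
The gap between the two covered legs is GBP 42,787.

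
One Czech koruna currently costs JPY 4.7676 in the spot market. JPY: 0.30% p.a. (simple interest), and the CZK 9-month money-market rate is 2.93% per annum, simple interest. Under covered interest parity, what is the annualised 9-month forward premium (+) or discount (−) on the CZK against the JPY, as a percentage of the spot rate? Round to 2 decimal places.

-2.57%

T = 9/12 years.
CIP forward (JPY per CZK) = 4.7676 × 1.002250/1.021975 = 4.6755812.
(F − S)/S ÷ T = (4.6755812 − 4.7676)/4.7676/(9/12) = -0.025734 → -2.57%.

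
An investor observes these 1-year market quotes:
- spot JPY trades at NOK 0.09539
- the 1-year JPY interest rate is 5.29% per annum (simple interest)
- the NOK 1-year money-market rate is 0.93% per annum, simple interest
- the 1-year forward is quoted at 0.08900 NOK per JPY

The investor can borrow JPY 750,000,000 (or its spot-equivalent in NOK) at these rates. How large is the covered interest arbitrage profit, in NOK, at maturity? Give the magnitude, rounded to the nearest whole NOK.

NOK 1,926,770

T = 1 year.
Keep in JPY, deliver into the forward: 750,000,000·1.052900·0.08900 = NOK 70,281,075.00.
Swap to NOK now, deposit: 750,000,000·0.09539·1.009300 = NOK 72,207,845.25.
The quoted forward undervalues JPY, so borrow JPY, convert to NOK at spot, deposit the NOK at 0.93%, and buy JPY forward at 0.08900 to cover the loan.
Profit = 72,207,845.25 − 70,281,075.00 = NOK 1,926,770.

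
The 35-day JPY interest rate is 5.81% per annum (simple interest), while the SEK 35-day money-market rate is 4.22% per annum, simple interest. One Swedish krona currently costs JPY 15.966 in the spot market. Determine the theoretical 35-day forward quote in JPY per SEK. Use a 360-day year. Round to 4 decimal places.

15.9906

T = 35/360 years.
Growth of 1 JPY over T: 1 + 0.0581×35/360 = 1.00564861.
Growth of 1 SEK over T: 1 + 0.0422×35/360 = 1.00410278.
Forward (JPY per SEK) = 15.966 × 1.00564861 / 1.00410278 = 15.990580.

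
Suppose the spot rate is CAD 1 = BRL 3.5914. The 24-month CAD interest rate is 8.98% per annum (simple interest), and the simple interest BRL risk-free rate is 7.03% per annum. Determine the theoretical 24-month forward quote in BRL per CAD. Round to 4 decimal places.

T = 2 years.
BRL growth factor: 1 + 0.0703×2 = 1.140600.
CAD growth factor: 1 + 0.0898×2 = 1.179600.
Forward (BRL per CAD) = 3.5914 × 1.140600 / 1.179600 = 3.472661.

3.4727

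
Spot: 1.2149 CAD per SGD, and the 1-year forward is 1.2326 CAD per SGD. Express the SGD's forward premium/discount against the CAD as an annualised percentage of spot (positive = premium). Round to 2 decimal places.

T = 1 year.
SGD trades forward at +1.45691% vs spot over the period.
×(1/T) gives 1.46% p.a.

+1.46%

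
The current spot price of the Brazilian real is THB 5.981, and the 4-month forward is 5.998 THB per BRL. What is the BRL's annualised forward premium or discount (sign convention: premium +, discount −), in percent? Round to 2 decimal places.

T = 4/12 years.
BRL trades forward at +0.28423% vs spot over the period.
×(1/T) gives 0.85% p.a.

+0.85%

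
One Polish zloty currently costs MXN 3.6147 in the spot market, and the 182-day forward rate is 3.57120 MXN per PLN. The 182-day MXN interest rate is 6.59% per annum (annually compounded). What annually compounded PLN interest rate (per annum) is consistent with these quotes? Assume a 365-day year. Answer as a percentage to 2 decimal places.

9.21%

T = 182/365 years.
CIP gives F = S · g_MXN/g_PLN, so g_MXN/g_PLN = 3.5712/3.6147 = 0.9879658.
The MXN side grows by (1 + 0.0659)^(182/365) = 1.0323341.
That pins the PLN growth at 1.0449087.
Annualise: 1.0449087^(365/182) − 1 = 0.092098 = 9.21%.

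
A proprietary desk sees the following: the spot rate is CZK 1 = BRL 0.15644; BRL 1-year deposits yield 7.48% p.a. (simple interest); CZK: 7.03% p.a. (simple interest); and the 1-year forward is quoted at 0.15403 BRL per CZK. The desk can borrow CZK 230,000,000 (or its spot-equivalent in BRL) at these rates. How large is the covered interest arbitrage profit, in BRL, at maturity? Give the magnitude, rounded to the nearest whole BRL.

T = 1 year.
Keep in CZK, deliver into the forward: 230,000,000·1.070300·0.15403 = BRL 37,917,411.07.
Swap to BRL now, deposit: 230,000,000·0.15644·1.074800 = BRL 38,672,593.76.
The quoted forward undervalues CZK, so borrow CZK, convert to BRL at spot, deposit the BRL at 7.48%, and buy CZK forward at 0.15403 to cover the loan.
Arbitrage profit = |37,917,411.07 − 38,672,593.76| = BRL 755,183.

BRL 755,183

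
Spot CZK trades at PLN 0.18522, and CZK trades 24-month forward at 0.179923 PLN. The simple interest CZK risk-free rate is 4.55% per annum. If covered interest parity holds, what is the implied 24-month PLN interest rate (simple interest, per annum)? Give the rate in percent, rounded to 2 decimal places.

2.99%

T = 2 years.
By CIP, F/S equals the PLN-to-CZK growth ratio: 0.179923/0.18522 = 0.9714016.
The CZK side grows by 1 + 0.0455×2 = 1.091000.
So the PLN growth factor = 1.0597991.
(1.0597991 − 1)/T = 0.029900, i.e. 2.99%.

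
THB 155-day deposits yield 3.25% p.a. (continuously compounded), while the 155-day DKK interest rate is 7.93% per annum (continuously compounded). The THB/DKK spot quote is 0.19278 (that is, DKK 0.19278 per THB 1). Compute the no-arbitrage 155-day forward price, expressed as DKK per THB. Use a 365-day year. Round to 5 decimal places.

T = 155/365 years.
Growth of 1 DKK over T: e^(0.0793×155/365) = 1.0342488.
THB accumulates by e^(0.0325×155/365) = 1.013897.
Forward (DKK per THB) = 0.19278 × 1.0342488 / 1.013897 = 0.1966496.

0.19665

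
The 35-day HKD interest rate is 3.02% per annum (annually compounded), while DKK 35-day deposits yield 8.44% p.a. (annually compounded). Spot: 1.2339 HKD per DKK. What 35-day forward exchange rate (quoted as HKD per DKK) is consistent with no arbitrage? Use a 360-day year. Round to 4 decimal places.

T = 35/360 years.
HKD growth factor: (1 + 0.0302)^(35/360) = 1.0028968.
DKK growth factor: (1 + 0.0844)^(35/360) = 1.0079087.
So F = 1.2339 × 1.0028968 / 1.0079087 = 1.227764 (HKD/DKK).

1.2278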